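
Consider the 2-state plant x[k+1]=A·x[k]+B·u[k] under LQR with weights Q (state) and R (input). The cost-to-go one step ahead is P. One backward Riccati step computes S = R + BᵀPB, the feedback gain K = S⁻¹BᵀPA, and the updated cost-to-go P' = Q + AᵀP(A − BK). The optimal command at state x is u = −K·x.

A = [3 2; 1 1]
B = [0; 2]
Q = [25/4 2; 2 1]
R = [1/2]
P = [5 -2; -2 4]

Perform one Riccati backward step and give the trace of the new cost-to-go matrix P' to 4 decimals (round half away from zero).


BᵀP = [-4.0000 8.0000]
S = R + BᵀPB = [1/2] + [16.0000] = [16.5000]
BᵀPA = [-4.0000 0.0000]
K = S⁻¹·BᵀPA = [-0.2424 0.0000]
A−BK = [3.0000 2.0000; 1.4848 1.0000]
AᵀP(A−BK) = [36.0303 24.0000; 24.0000 16.0000]
P' = Q + AᵀP(A−BK) = [42.2803 26.0000; 26.0000 17.0000]
tr(P') = 59.2803

59.2803


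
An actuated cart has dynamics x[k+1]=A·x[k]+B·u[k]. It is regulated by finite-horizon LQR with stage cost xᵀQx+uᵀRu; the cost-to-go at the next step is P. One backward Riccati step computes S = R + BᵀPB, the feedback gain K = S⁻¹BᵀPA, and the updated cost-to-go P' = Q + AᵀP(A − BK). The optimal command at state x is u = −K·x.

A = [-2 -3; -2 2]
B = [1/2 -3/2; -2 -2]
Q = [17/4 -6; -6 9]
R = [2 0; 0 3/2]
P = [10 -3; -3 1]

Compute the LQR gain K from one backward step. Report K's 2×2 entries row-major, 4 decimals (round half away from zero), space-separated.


BᵀP = [11.0000 -3.5000; -9.0000 2.5000]
S = R + BᵀPB = [2 0; 0 3/2] + [12.5000 -9.5000; -9.5000 8.5000] = [14.5000 -9.5000; -9.5000 10.0000]
BᵀPA = [-15.0000 -40.0000; 13.0000 32.0000]
K = S⁻¹·BᵀPA = [-0.4840 -1.7534; 0.8402 1.5342]
A−BK = [-0.4977 0.1781; -1.2877 1.5616]
AᵀP(A−BK) = [1.8174 3.7534; 3.7534 10.7671]
P' = Q + AᵀP(A−BK) = [6.0674 -2.2466; -2.2466 19.7671]
tr(P') = 25.8345

-0.4840 -1.7534 0.8402 1.5342


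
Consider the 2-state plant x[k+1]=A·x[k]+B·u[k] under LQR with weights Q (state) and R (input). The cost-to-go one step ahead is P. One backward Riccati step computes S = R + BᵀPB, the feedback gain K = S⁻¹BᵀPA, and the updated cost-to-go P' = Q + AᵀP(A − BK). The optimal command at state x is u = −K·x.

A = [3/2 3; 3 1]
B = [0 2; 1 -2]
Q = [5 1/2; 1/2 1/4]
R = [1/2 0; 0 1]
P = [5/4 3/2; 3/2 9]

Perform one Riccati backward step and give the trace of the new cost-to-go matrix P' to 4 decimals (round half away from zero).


18.8672

BᵀP = [1.5000 9.0000; -0.5000 -15.0000]
S = R + BᵀPB = [1/2 0; 0 1] + [9.0000 -15.0000; -15.0000 29.0000] = [9.5000 -15.0000; -15.0000 30.0000]
BᵀPA = [29.2500 13.5000; -45.7500 -16.5000]
K = S⁻¹·BᵀPA = [3.1875 2.6250; 0.0688 0.7625]
A−BK = [1.3625 1.4750; -0.0500 -0.1000]
AᵀP(A−BK) = [7.2234 6.4781; 6.4781 6.3938]
P' = Q + AᵀP(A−BK) = [12.2234 6.9781; 6.9781 6.6438]
tr(P') = 18.8672


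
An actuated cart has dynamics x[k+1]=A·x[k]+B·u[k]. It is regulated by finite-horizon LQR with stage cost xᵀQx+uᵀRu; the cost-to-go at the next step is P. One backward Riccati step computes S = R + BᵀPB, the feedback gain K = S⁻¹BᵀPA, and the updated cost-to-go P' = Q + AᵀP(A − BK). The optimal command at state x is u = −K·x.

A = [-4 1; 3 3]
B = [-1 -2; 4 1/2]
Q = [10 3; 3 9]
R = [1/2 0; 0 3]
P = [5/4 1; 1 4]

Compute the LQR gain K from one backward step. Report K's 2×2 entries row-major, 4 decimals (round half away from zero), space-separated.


BᵀP = [2.7500 15.0000; -2.0000 0.0000]
S = R + BᵀPB = [1/2 0; 0 3] + [57.2500 2.0000; 2.0000 4.0000] = [57.7500 2.0000; 2.0000 7.0000]
BᵀPA = [34.0000 47.7500; 8.0000 -2.0000]
K = S⁻¹·BᵀPA = [0.5547 0.8451; 0.9844 -0.5272]
A−BK = [-1.4766 0.7908; 0.2892 -0.1168]
AᵀP(A−BK) = [5.2667 -2.5159; -2.5159 1.8423]
P' = Q + AᵀP(A−BK) = [15.2667 0.4841; 0.4841 10.8423]
tr(P') = 26.1090

0.5547 0.8451 0.9844 -0.5272


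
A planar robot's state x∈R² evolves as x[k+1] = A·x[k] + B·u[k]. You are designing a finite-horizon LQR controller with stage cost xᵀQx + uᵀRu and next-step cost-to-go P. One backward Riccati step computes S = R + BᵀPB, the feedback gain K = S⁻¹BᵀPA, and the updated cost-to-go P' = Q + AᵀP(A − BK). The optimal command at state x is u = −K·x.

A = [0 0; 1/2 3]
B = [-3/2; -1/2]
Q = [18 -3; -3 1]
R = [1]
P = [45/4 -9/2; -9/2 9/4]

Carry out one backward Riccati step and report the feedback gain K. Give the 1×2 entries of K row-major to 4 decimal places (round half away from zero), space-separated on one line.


0.1398 0.8385

BᵀP = [-14.6250 5.6250]
S = R + BᵀPB = [1] + [19.1250] = [20.1250]
BᵀPA = [2.8125 16.8750]
K = S⁻¹·BᵀPA = [0.1398 0.8385]
A−BK = [0.2096 1.2578; 0.5699 3.4193]
AᵀP(A−BK) = [0.1694 1.0167; 1.0167 6.1002]
P' = Q + AᵀP(A−BK) = [18.1694 -1.9833; -1.9833 7.1002]
tr(P') = 25.2696


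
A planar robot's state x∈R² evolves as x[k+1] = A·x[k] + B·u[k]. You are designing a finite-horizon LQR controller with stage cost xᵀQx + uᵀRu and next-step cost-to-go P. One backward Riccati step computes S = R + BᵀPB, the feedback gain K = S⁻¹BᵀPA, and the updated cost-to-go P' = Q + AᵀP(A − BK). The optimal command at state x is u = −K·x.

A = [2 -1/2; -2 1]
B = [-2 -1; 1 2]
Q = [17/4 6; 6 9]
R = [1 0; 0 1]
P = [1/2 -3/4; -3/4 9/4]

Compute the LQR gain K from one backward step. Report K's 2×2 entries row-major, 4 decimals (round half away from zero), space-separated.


BᵀP = [-1.7500 3.7500; -2.0000 5.2500]
S = R + BᵀPB = [1 0; 0 1] + [7.2500 9.2500; 9.2500 12.5000] = [8.2500 9.2500; 9.2500 13.5000]
BᵀPA = [-11.0000 4.6250; -14.5000 6.2500]
K = S⁻¹·BᵀPA = [-0.5569 0.1792; -0.6925 0.3402]
A−BK = [0.1937 0.1985; -0.0581 0.1404]
AᵀP(A−BK) = [0.8329 -0.3462; -0.3462 0.1701]
P' = Q + AᵀP(A−BK) = [5.0829 5.6538; 5.6538 9.1701]
tr(P') = 14.2530

-0.5569 0.1792 -0.6925 0.3402


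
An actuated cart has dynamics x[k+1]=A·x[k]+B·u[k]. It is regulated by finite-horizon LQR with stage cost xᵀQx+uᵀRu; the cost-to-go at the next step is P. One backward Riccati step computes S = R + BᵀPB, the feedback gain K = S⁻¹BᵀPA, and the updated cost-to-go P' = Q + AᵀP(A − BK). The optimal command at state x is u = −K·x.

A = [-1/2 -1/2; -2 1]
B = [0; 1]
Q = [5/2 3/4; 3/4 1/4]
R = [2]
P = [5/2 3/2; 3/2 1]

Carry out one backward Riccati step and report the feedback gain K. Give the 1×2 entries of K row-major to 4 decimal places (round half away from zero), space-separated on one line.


-0.9167 0.0833

BᵀP = [1.5000 1.0000]
S = R + BᵀPB = [2] + [1.0000] = [3.0000]
BᵀPA = [-2.7500 0.2500]
K = S⁻¹·BᵀPA = [-0.9167 0.0833]
A−BK = [-0.5000 -0.5000; -1.0833 0.9167]
AᵀP(A−BK) = [5.1042 -0.3958; -0.3958 0.1042]
P' = Q + AᵀP(A−BK) = [7.6042 0.3542; 0.3542 0.3542]
tr(P') = 7.9583


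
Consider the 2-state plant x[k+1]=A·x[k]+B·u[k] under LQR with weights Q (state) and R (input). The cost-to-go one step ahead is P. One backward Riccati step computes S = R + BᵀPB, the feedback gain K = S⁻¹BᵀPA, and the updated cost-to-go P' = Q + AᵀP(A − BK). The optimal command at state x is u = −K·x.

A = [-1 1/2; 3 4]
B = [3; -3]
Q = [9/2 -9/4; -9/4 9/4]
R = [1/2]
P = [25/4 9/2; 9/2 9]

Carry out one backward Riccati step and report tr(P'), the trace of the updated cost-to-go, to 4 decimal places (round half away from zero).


BᵀP = [5.2500 -13.5000]
S = R + BᵀPB = [1/2] + [56.2500] = [56.7500]
BᵀPA = [-45.7500 -51.3750]
K = S⁻¹·BᵀPA = [-0.8062 -0.9053]
A−BK = [1.4185 3.2159; 0.5815 1.2841]
AᵀP(A−BK) = [23.3678 52.2081; 52.2081 117.0534]
P' = Q + AᵀP(A−BK) = [27.8678 49.9581; 49.9581 119.3034]
tr(P') = 147.1713

147.1713


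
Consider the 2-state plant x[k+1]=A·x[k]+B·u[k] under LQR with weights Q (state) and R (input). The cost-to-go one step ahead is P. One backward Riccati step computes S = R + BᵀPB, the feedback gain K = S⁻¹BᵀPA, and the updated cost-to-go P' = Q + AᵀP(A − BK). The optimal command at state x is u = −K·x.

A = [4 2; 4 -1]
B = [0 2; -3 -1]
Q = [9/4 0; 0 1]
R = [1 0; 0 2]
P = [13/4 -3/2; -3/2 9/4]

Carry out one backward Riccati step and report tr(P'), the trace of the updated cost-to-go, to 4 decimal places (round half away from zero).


14.1199

BᵀP = [4.5000 -6.7500; 8.0000 -5.2500]
S = R + BᵀPB = [1 0; 0 2] + [20.2500 15.7500; 15.7500 21.2500] = [21.2500 15.7500; 15.7500 23.2500]
BᵀPA = [-9.0000 15.7500; 11.0000 21.2500]
K = S⁻¹·BᵀPA = [-1.5549 0.1280; 1.5264 0.8272]
A−BK = [0.9472 0.3455; 0.8618 0.2114]
AᵀP(A−BK) = [9.2154 3.0528; 3.0528 1.6545]
P' = Q + AᵀP(A−BK) = [11.4654 3.0528; 3.0528 2.6545]
tr(P') = 14.1199


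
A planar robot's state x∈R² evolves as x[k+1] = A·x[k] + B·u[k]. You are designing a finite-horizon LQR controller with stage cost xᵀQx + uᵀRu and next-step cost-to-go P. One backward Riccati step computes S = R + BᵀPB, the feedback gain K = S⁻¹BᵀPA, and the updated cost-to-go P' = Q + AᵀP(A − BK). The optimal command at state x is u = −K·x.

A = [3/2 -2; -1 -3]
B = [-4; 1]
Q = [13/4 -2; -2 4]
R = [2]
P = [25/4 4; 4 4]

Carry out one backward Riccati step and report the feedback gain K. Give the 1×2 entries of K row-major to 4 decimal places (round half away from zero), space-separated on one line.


-0.2635 1.0541

BᵀP = [-21.0000 -12.0000]
S = R + BᵀPB = [2] + [72.0000] = [74.0000]
BᵀPA = [-19.5000 78.0000]
K = S⁻¹·BᵀPA = [-0.2635 1.0541]
A−BK = [0.4459 2.2162; -0.7365 -4.0541]
AᵀP(A−BK) = [0.9240 3.8041; 3.8041 26.7838]
P' = Q + AᵀP(A−BK) = [4.1740 1.8041; 1.8041 30.7838]
tr(P') = 34.9578


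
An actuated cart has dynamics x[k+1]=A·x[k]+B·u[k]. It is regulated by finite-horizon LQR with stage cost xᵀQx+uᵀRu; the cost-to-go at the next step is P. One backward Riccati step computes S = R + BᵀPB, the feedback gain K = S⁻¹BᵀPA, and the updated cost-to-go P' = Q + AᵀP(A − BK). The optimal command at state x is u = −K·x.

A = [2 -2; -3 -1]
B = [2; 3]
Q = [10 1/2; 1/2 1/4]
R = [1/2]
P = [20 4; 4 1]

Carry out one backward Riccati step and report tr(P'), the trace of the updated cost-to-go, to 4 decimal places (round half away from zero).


BᵀP = [52.0000 11.0000]
S = R + BᵀPB = [1/2] + [137.0000] = [137.5000]
BᵀPA = [71.0000 -115.0000]
K = S⁻¹·BᵀPA = [0.5164 -0.8364]
A−BK = [0.9673 -0.3273; -4.5491 1.5091]
AᵀP(A−BK) = [4.3382 -1.6182; -1.6182 0.8182]
P' = Q + AᵀP(A−BK) = [14.3382 -1.1182; -1.1182 1.0682]
tr(P') = 15.4064

15.4064


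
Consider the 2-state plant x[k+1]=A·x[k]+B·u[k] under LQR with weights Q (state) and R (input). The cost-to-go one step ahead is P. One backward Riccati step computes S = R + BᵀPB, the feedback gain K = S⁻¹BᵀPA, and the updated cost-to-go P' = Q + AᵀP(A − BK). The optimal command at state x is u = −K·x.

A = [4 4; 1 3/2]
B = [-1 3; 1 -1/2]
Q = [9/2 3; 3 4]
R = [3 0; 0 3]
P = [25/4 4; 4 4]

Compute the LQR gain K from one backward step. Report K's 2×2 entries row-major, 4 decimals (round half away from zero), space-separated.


BᵀP = [-2.2500 0.0000; 16.7500 10.0000]
S = R + BᵀPB = [3 0; 0 3] + [2.2500 -6.7500; -6.7500 45.2500] = [5.2500 -6.7500; -6.7500 48.2500]
BᵀPA = [-9.0000 -9.0000; 77.0000 82.0000]
K = S⁻¹·BᵀPA = [0.4116 0.5740; 1.6534 1.7798]
A−BK = [-0.5487 -0.7653; 1.4152 1.8159]
AᵀP(A−BK) = [12.3899 14.1227; 14.1227 16.2238]
P' = Q + AᵀP(A−BK) = [16.8899 17.1227; 17.1227 20.2238]
tr(P') = 37.1137

0.4116 0.5740 1.6534 1.7798


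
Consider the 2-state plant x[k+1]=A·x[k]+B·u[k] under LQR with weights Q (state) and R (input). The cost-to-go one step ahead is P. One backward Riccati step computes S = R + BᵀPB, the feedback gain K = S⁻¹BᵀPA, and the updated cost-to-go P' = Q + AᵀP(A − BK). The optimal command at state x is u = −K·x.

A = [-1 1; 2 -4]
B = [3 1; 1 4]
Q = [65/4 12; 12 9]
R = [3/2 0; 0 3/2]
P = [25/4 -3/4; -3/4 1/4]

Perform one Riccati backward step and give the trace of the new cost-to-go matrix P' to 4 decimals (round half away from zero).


BᵀP = [18.0000 -2.0000; 3.2500 0.2500]
S = R + BᵀPB = [3/2 0; 0 3/2] + [52.0000 10.0000; 10.0000 4.2500] = [53.5000 10.0000; 10.0000 5.7500]
BᵀPA = [-22.0000 26.0000; -2.7500 2.2500]
K = S⁻¹·BᵀPA = [-0.4768 0.6117; 0.3510 -0.6725]
A−BK = [0.0795 -0.1626; 1.0728 -1.9217]
AᵀP(A−BK) = [0.7252 -1.1424; -1.1424 1.8594]
P' = Q + AᵀP(A−BK) = [16.9752 10.8576; 10.8576 10.8594]
tr(P') = 27.8346

27.8346


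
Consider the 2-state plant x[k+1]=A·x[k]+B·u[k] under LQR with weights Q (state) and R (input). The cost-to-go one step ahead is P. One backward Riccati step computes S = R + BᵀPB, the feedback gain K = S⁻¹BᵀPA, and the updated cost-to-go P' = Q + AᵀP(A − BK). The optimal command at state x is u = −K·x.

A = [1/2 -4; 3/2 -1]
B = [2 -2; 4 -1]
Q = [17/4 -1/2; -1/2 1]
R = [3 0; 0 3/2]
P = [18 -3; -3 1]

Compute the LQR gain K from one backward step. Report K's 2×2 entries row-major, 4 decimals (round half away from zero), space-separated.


BᵀP = [24.0000 -2.0000; -33.0000 5.0000]
S = R + BᵀPB = [3 0; 0 3/2] + [40.0000 -46.0000; -46.0000 61.0000] = [43.0000 -46.0000; -46.0000 62.5000]
BᵀPA = [9.0000 -94.0000; -9.0000 127.0000]
K = S⁻¹·BᵀPA = [0.2598 -0.0577; 0.0472 1.9895]
A−BK = [0.0748 0.0945; 0.5079 1.2205]
AᵀP(A−BK) = [0.3366 0.4252; 0.4252 6.9055]
P' = Q + AᵀP(A−BK) = [4.5866 -0.0748; -0.0748 7.9055]
tr(P') = 12.4921

0.2598 -0.0577 0.0472 1.9895


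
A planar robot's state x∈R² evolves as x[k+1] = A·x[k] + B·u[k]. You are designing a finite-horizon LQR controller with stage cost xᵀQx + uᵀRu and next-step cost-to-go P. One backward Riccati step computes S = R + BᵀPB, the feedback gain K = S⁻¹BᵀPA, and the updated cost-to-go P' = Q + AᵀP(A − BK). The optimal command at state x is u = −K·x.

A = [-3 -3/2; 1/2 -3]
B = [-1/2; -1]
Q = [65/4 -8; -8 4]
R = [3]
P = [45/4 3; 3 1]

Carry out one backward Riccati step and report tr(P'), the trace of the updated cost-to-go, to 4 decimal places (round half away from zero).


BᵀP = [-8.6250 -2.5000]
S = R + BᵀPB = [3] + [6.8125] = [9.8125]
BᵀPA = [24.6250 20.4375]
K = S⁻¹·BᵀPA = [2.5096 2.0828]
A−BK = [-1.7452 -0.4586; 3.0096 -0.9172]
AᵀP(A−BK) = [30.7022 22.5860; 22.5860 18.7452]
P' = Q + AᵀP(A−BK) = [46.9522 14.5860; 14.5860 22.7452]
tr(P') = 69.6975

69.6975


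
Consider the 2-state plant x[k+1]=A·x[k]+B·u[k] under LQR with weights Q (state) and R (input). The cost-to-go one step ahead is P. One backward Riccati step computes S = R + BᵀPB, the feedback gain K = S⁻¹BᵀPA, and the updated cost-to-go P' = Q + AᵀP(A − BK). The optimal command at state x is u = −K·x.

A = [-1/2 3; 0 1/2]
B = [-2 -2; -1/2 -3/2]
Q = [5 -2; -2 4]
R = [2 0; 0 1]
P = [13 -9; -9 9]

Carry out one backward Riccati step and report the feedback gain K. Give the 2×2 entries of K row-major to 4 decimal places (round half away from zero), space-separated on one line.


BᵀP = [-21.5000 13.5000; -12.5000 4.5000]
S = R + BᵀPB = [2 0; 0 1] + [36.2500 22.7500; 22.7500 18.2500] = [38.2500 22.7500; 22.7500 19.2500]
BᵀPA = [10.7500 -57.7500; 6.2500 -35.2500]
K = S⁻¹·BᵀPA = [0.2960 -1.4160; -0.0251 -0.1577]
A−BK = [0.0417 -0.1474; 0.1103 -0.4446]
AᵀP(A−BK) = [0.2251 -1.0423; -1.0423 4.9166]
P' = Q + AᵀP(A−BK) = [5.2251 -3.0423; -3.0423 8.9166]
tr(P') = 14.1417

0.2960 -1.4160 -0.0251 -0.1577


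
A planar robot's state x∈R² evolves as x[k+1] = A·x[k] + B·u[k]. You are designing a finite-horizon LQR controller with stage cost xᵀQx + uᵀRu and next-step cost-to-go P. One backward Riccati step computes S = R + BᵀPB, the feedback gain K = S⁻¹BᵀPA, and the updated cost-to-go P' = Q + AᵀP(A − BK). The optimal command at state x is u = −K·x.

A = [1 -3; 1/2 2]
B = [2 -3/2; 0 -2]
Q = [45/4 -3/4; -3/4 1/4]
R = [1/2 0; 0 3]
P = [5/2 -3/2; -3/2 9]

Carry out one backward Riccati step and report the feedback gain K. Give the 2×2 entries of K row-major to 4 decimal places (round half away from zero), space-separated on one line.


0.3006 -2.1301 -0.2295 -0.9107

BᵀP = [5.0000 -3.0000; -0.7500 -15.7500]
S = R + BᵀPB = [1/2 0; 0 3] + [10.0000 -1.5000; -1.5000 32.6250] = [10.5000 -1.5000; -1.5000 35.6250]
BᵀPA = [3.5000 -21.0000; -8.6250 -29.2500]
K = S⁻¹·BᵀPA = [0.3006 -2.1301; -0.2295 -0.9107]
A−BK = [0.0547 -0.1059; 0.0411 0.1785]
AᵀP(A−BK) = [0.2190 0.3502; 0.3502 5.1286]
P' = Q + AᵀP(A−BK) = [11.4690 -0.3998; -0.3998 5.3786]
tr(P') = 16.8476


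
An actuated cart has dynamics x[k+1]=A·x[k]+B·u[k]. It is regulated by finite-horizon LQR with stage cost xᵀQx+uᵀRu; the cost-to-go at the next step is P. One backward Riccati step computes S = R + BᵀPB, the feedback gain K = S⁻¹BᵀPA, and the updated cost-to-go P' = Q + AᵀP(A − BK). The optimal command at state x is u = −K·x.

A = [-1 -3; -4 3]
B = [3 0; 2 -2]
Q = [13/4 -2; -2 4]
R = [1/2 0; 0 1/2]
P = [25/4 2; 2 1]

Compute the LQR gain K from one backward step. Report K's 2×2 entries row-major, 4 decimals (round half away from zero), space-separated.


BᵀP = [22.7500 8.0000; -4.0000 -2.0000]
S = R + BᵀPB = [1/2 0; 0 1/2] + [84.2500 -16.0000; -16.0000 4.0000] = [84.7500 -16.0000; -16.0000 4.5000]
BᵀPA = [-54.7500 -44.2500; 12.0000 6.0000]
K = S⁻¹·BᵀPA = [-0.4337 -0.8225; 1.1246 -1.5912]
A−BK = [0.3011 -0.5324; -0.8833 1.4626]
AᵀP(A−BK) = [1.0095 -1.1889; -1.1889 2.4003]
P' = Q + AᵀP(A−BK) = [4.2595 -3.1889; -3.1889 6.4003]
tr(P') = 10.6598

-0.4337 -0.8225 1.1246 -1.5912


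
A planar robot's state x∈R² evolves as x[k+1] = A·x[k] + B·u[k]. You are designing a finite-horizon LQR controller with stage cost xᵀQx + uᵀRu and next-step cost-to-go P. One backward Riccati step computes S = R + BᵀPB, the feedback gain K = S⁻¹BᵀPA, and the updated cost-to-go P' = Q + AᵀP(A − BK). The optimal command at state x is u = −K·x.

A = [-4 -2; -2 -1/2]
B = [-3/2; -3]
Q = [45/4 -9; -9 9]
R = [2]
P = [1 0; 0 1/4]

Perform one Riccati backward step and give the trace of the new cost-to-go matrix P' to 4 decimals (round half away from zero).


30.9063

BᵀP = [-1.5000 -0.7500]
S = R + BᵀPB = [2] + [4.5000] = [6.5000]
BᵀPA = [7.5000 3.3750]
K = S⁻¹·BᵀPA = [1.1538 0.5192]
A−BK = [-2.2692 -1.2212; 1.4615 1.0577]
AᵀP(A−BK) = [8.3462 4.3558; 4.3558 2.3101]
P' = Q + AᵀP(A−BK) = [19.5962 -4.6442; -4.6442 11.3101]
tr(P') = 30.9063


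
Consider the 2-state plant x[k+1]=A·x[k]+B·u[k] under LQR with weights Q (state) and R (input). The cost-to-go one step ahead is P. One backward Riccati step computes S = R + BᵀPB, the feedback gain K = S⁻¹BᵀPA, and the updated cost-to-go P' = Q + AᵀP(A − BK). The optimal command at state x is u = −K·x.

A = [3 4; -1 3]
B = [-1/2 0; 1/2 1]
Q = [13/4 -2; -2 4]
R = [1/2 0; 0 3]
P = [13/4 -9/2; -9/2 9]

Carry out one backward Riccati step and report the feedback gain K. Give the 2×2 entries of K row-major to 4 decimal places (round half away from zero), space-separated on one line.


-2.8372 -0.1550 -0.2791 0.8372

BᵀP = [-3.8750 6.7500; -4.5000 9.0000]
S = R + BᵀPB = [1/2 0; 0 3] + [5.3125 6.7500; 6.7500 9.0000] = [5.8125 6.7500; 6.7500 12.0000]
BᵀPA = [-18.3750 4.7500; -22.5000 9.0000]
K = S⁻¹·BᵀPA = [-2.8372 -0.1550; -0.2791 0.8372]
A−BK = [1.5814 3.9225; 0.6977 2.2403]
AᵀP(A−BK) = [6.8372 5.4884; 5.4884 18.2016]
P' = Q + AᵀP(A−BK) = [10.0872 3.4884; 3.4884 22.2016]
tr(P') = 32.2888


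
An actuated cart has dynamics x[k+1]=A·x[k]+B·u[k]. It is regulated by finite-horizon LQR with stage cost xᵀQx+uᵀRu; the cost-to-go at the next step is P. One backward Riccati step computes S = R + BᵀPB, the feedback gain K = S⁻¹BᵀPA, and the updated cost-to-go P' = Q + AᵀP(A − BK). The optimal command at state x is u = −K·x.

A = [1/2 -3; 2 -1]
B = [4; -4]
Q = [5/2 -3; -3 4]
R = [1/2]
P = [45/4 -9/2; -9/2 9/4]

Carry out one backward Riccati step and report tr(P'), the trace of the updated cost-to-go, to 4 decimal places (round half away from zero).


11.6093

BᵀP = [63.0000 -27.0000]
S = R + BᵀPB = [1/2] + [360.0000] = [360.5000]
BᵀPA = [-22.5000 -162.0000]
K = S⁻¹·BᵀPA = [-0.0624 -0.4494]
A−BK = [0.7497 -1.2025; 1.7503 -2.7975]
AᵀP(A−BK) = [1.4082 -2.2360; -2.2360 3.7011]
P' = Q + AᵀP(A−BK) = [3.9082 -5.2360; -5.2360 7.7011]
tr(P') = 11.6093


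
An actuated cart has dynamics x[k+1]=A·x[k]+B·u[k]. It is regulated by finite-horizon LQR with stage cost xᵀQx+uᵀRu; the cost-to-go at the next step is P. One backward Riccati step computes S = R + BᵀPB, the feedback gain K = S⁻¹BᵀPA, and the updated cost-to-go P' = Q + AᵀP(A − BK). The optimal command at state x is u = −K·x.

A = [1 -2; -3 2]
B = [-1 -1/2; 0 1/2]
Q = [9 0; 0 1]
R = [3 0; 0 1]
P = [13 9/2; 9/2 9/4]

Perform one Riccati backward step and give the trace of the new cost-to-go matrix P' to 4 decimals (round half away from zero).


20.3651

BᵀP = [-13.0000 -4.5000; -4.2500 -1.1250]
S = R + BᵀPB = [3 0; 0 1] + [13.0000 4.2500; 4.2500 1.5625] = [16.0000 4.2500; 4.2500 2.5625]
BᵀPA = [0.5000 17.0000; -0.8750 6.2500]
K = S⁻¹·BᵀPA = [0.2180 0.7411; -0.7030 1.2098]
A−BK = [0.8665 -0.6540; -2.6485 1.3951]
AᵀP(A−BK) = [5.5259 -2.8120; -2.8120 4.8392]
P' = Q + AᵀP(A−BK) = [14.5259 -2.8120; -2.8120 5.8392]
tr(P') = 20.3651


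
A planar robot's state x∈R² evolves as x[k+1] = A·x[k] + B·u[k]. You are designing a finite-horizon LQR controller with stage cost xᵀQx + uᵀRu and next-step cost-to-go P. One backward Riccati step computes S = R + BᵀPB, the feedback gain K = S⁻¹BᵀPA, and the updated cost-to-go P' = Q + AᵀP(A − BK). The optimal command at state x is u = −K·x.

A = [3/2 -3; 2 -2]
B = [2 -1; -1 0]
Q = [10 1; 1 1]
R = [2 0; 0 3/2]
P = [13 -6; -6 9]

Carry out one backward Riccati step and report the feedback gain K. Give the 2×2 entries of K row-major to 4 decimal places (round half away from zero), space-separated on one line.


BᵀP = [32.0000 -21.0000; -13.0000 6.0000]
S = R + BᵀPB = [2 0; 0 3/2] + [85.0000 -32.0000; -32.0000 13.0000] = [87.0000 -32.0000; -32.0000 14.5000]
BᵀPA = [6.0000 -54.0000; -7.5000 27.0000]
K = S⁻¹·BᵀPA = [-0.6442 0.3411; -1.9389 2.6147]
A−BK = [0.8495 -1.0674; 1.3558 -1.6589]
AᵀP(A−BK) = [18.5732 -22.9358; -22.9358 28.8189]
P' = Q + AᵀP(A−BK) = [28.5732 -21.9358; -21.9358 29.8189]
tr(P') = 58.3921

-0.6442 0.3411 -1.9389 2.6147


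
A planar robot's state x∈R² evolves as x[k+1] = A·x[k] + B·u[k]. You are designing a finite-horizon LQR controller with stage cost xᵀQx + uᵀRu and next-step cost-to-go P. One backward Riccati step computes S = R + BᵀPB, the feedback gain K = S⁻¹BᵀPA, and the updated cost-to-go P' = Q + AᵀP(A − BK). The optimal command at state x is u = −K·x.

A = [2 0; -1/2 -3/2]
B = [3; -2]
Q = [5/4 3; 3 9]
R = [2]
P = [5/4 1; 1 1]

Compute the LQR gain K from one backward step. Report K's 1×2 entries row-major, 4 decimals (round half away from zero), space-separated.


BᵀP = [1.7500 1.0000]
S = R + BᵀPB = [2] + [3.2500] = [5.2500]
BᵀPA = [3.0000 -1.5000]
K = S⁻¹·BᵀPA = [0.5714 -0.2857]
A−BK = [0.2857 0.8571; 0.6429 -2.0714]
AᵀP(A−BK) = [1.5357 -1.3929; -1.3929 1.8214]
P' = Q + AᵀP(A−BK) = [2.7857 1.6071; 1.6071 10.8214]
tr(P') = 13.6071

0.5714 -0.2857


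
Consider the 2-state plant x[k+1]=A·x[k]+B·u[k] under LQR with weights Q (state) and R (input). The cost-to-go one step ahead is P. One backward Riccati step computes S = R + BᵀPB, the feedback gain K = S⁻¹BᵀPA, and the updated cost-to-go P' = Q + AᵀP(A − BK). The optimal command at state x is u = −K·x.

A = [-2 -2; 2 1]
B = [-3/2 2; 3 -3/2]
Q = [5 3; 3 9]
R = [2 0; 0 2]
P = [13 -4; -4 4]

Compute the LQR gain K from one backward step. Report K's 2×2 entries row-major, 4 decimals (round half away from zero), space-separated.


BᵀP = [-31.5000 18.0000; 32.0000 -14.0000]
S = R + BᵀPB = [2 0; 0 2] + [101.2500 -90.0000; -90.0000 85.0000] = [103.2500 -90.0000; -90.0000 87.0000]
BᵀPA = [99.0000 81.0000; -92.0000 -78.0000]
K = S⁻¹·BᵀPA = [0.3772 0.0306; -0.6672 -0.8649]
A−BK = [-0.0997 -0.2243; -0.1325 -0.3891]
AᵀP(A−BK) = [1.2688 1.4002; 1.4002 2.0595]
P' = Q + AᵀP(A−BK) = [6.2688 4.4002; 4.4002 11.0595]
tr(P') = 17.3282

0.3772 0.0306 -0.6672 -0.8649


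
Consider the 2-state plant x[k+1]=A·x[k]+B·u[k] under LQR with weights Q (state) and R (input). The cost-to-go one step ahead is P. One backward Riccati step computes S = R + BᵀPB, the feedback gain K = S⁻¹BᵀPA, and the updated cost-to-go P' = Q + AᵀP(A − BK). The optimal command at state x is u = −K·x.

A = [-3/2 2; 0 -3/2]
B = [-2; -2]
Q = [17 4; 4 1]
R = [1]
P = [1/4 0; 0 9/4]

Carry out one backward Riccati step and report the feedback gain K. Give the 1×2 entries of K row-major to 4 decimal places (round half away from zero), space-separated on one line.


BᵀP = [-0.5000 -4.5000]
S = R + BᵀPB = [1] + [10.0000] = [11.0000]
BᵀPA = [0.7500 5.7500]
K = S⁻¹·BᵀPA = [0.0682 0.5227]
A−BK = [-1.3636 3.0455; 0.1364 -0.4545]
AᵀP(A−BK) = [0.5114 -1.1420; -1.1420 3.0568]
P' = Q + AᵀP(A−BK) = [17.5114 2.8580; 2.8580 4.0568]
tr(P') = 21.5682

0.0682 0.5227


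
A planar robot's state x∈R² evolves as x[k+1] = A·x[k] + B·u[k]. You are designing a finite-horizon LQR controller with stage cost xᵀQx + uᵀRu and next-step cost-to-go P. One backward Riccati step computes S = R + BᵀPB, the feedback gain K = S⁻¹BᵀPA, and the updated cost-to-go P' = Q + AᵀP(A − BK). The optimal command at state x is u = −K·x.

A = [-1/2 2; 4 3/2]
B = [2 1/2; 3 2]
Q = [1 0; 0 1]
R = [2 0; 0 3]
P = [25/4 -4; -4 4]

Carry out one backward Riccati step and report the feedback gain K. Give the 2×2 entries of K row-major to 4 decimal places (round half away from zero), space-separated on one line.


-0.1682 0.7819 2.2150 -0.5732

BᵀP = [0.5000 4.0000; -4.8750 6.0000]
S = R + BᵀPB = [2 0; 0 3] + [13.0000 8.2500; 8.2500 9.5625] = [15.0000 8.2500; 8.2500 12.5625]
BᵀPA = [15.7500 7.0000; 26.4375 -0.7500]
K = S⁻¹·BᵀPA = [-0.1682 0.7819; 2.2150 -0.5732]
A−BK = [-1.2710 0.7227; 0.0748 0.3006]
AᵀP(A−BK) = [25.6542 -8.4112; -8.4112 4.0966]
P' = Q + AᵀP(A−BK) = [26.6542 -8.4112; -8.4112 5.0966]
tr(P') = 31.7508


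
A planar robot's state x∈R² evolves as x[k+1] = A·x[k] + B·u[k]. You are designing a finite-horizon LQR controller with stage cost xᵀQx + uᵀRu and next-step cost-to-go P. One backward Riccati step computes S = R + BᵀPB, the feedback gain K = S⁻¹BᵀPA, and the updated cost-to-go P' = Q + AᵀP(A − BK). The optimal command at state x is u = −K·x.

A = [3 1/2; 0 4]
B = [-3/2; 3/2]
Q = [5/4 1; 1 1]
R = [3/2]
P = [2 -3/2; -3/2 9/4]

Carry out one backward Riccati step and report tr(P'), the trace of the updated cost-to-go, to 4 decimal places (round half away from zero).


14.6474

BᵀP = [-5.2500 5.6250]
S = R + BᵀPB = [3/2] + [16.3125] = [17.8125]
BᵀPA = [-15.7500 19.8750]
K = S⁻¹·BᵀPA = [-0.8842 1.1158]
A−BK = [1.6737 2.1737; 1.3263 2.3263]
AᵀP(A−BK) = [4.0737 2.5737; 2.5737 8.3237]
P' = Q + AᵀP(A−BK) = [5.3237 3.5737; 3.5737 9.3237]
tr(P') = 14.6474


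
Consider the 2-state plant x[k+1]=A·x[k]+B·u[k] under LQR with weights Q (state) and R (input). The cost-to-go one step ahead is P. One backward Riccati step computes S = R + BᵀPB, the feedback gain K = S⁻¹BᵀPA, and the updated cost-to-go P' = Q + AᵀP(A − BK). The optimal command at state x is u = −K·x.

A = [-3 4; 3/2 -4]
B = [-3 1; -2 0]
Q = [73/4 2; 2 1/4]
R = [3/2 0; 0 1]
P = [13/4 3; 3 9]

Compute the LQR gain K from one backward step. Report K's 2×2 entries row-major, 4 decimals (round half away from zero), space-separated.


-0.2863 1.0974 -2.2962 4.3022

BᵀP = [-15.7500 -27.0000; 3.2500 3.0000]
S = R + BᵀPB = [3/2 0; 0 1] + [101.2500 -15.7500; -15.7500 3.2500] = [102.7500 -15.7500; -15.7500 4.2500]
BᵀPA = [6.7500 45.0000; -5.2500 1.0000]
K = S⁻¹·BᵀPA = [-0.2863 1.0974; -2.2962 4.3022]
A−BK = [-1.5626 2.9901; 0.9274 -1.8052]
AᵀP(A−BK) = [12.3772 -23.8211; -23.8211 46.3141]
P' = Q + AᵀP(A−BK) = [30.6272 -21.8211; -21.8211 46.5641]
tr(P') = 77.1914


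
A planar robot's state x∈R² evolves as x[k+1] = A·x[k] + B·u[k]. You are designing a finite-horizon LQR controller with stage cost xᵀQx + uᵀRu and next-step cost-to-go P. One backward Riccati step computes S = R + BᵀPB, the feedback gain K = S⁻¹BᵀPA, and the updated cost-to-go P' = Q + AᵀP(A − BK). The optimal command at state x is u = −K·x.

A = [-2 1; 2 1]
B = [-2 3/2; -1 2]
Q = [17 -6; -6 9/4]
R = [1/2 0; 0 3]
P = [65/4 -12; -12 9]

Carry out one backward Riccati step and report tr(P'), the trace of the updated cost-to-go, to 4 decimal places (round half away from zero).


25.6706

BᵀP = [-20.5000 15.0000; 0.3750 0.0000]
S = R + BᵀPB = [1/2 0; 0 3] + [26.0000 -0.7500; -0.7500 0.5625] = [26.5000 -0.7500; -0.7500 3.5625]
BᵀPA = [71.0000 -5.5000; -0.7500 0.3750]
K = S⁻¹·BᵀPA = [2.6893 -0.2058; 0.3556 0.0619]
A−BK = [2.8452 0.4955; 3.9780 0.6703]
AᵀP(A−BK) = [6.3257 0.1578; 0.1578 0.0949]
P' = Q + AᵀP(A−BK) = [23.3257 -5.8422; -5.8422 2.3449]
tr(P') = 25.6706


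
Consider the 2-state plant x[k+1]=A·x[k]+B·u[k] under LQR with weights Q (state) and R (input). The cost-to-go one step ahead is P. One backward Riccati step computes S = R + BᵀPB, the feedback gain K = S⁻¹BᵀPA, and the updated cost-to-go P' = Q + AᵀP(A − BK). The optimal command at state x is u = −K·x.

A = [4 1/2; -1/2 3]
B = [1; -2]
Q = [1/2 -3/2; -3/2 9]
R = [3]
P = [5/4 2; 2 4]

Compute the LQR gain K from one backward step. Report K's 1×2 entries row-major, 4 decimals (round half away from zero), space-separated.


-0.6531 -1.5816

BᵀP = [-2.7500 -6.0000]
S = R + BᵀPB = [3] + [9.2500] = [12.2500]
BᵀPA = [-8.0000 -19.3750]
K = S⁻¹·BᵀPA = [-0.6531 -1.5816]
A−BK = [4.6531 2.0816; -1.8061 -0.1633]
AᵀP(A−BK) = [7.7755 7.3469; 7.3469 11.6684]
P' = Q + AᵀP(A−BK) = [8.2755 5.8469; 5.8469 20.6684]
tr(P') = 28.9439


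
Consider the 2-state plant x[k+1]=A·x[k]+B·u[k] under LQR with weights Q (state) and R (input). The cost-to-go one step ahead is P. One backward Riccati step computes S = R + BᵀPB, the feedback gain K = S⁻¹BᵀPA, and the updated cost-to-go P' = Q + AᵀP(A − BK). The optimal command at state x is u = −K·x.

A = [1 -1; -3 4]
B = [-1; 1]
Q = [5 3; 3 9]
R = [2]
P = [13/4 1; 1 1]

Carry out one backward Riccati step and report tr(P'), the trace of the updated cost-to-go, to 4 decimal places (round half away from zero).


BᵀP = [-2.2500 0.0000]
S = R + BᵀPB = [2] + [2.2500] = [4.2500]
BᵀPA = [-2.2500 2.2500]
K = S⁻¹·BᵀPA = [-0.5294 0.5294]
A−BK = [0.4706 -0.4706; -2.4706 3.4706]
AᵀP(A−BK) = [5.0588 -7.0588; -7.0588 10.0588]
P' = Q + AᵀP(A−BK) = [10.0588 -4.0588; -4.0588 19.0588]
tr(P') = 29.1176

29.1176


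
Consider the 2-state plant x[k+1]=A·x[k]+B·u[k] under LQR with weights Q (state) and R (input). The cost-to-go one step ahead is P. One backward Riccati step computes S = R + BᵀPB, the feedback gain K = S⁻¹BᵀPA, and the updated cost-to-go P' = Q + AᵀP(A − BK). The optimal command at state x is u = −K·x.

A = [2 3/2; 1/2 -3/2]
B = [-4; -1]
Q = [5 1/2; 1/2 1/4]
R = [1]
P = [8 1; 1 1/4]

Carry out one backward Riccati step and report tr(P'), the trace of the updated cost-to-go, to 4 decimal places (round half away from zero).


6.0105

BᵀP = [-33.0000 -4.2500]
S = R + BᵀPB = [1] + [136.2500] = [137.2500]
BᵀPA = [-68.1250 -43.1250]
K = S⁻¹·BᵀPA = [-0.4964 -0.3142]
A−BK = [0.0146 0.2432; 0.0036 -1.8142]
AᵀP(A−BK) = [0.2482 0.1571; 0.1571 0.5123]
P' = Q + AᵀP(A−BK) = [5.2482 0.6571; 0.6571 0.7623]
tr(P') = 6.0105


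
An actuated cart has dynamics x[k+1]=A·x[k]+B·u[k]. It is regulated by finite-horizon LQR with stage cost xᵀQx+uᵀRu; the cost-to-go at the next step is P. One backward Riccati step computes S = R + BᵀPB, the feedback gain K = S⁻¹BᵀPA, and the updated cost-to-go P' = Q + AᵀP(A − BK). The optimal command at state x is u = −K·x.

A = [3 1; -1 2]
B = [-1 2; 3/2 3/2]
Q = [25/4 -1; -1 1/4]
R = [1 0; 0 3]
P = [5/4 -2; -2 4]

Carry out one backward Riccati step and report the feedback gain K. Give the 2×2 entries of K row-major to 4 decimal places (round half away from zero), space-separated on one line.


BᵀP = [-4.2500 8.0000; -0.5000 2.0000]
S = R + BᵀPB = [1 0; 0 3] + [16.2500 3.5000; 3.5000 2.0000] = [17.2500 3.5000; 3.5000 5.0000]
BᵀPA = [-20.7500 11.7500; -3.5000 3.5000]
K = S⁻¹·BᵀPA = [-1.2365 0.6284; 0.1655 0.2601]
A−BK = [1.4324 1.1081; 0.6064 0.6672]
AᵀP(A−BK) = [2.1723 -0.3007; -0.3007 0.9561]
P' = Q + AᵀP(A−BK) = [8.4223 -1.3007; -1.3007 1.2061]
tr(P') = 9.6284

-1.2365 0.6284 0.1655 0.2601


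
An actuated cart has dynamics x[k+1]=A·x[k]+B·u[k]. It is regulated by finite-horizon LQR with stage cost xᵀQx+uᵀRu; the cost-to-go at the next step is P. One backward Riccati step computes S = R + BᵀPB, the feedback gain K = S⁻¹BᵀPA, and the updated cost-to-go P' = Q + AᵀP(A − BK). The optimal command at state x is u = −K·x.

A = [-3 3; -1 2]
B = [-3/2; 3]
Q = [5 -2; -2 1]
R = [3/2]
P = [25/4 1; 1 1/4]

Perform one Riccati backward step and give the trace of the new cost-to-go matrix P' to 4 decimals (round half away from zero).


44.6543

BᵀP = [-6.3750 -0.7500]
S = R + BᵀPB = [3/2] + [7.3125] = [8.8125]
BᵀPA = [19.8750 -20.6250]
K = S⁻¹·BᵀPA = [2.2553 -2.3404]
A−BK = [0.3830 -0.5106; -7.7660 9.0213]
AᵀP(A−BK) = [17.6755 -19.2340; -19.2340 20.9787]
P' = Q + AᵀP(A−BK) = [22.6755 -21.2340; -21.2340 21.9787]
tr(P') = 44.6543


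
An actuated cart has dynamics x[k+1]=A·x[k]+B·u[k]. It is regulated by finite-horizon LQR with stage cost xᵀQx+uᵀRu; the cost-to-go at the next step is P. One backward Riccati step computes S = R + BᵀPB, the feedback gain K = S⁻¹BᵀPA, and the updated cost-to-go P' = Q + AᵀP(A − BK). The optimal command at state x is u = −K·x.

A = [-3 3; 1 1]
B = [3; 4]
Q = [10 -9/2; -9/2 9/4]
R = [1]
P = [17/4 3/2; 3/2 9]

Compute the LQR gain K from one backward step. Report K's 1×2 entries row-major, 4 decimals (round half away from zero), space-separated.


BᵀP = [18.7500 40.5000]
S = R + BᵀPB = [1] + [218.2500] = [219.2500]
BᵀPA = [-15.7500 96.7500]
K = S⁻¹·BᵀPA = [-0.0718 0.4413]
A−BK = [-2.7845 1.6762; 1.2873 -0.7651]
AᵀP(A−BK) = [37.1186 -22.2999; -22.2999 13.5564]
P' = Q + AᵀP(A−BK) = [47.1186 -26.7999; -26.7999 15.8064]
tr(P') = 62.9250

-0.0718 0.4413


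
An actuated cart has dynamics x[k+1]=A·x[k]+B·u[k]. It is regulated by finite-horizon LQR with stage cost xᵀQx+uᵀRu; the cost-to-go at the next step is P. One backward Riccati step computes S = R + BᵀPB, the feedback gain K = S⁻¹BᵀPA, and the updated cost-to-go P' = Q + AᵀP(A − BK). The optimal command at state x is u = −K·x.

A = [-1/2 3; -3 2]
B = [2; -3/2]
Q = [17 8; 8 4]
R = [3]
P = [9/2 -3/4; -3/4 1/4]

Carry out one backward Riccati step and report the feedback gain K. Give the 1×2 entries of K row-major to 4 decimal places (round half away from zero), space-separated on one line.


BᵀP = [10.1250 -1.8750]
S = R + BᵀPB = [3] + [23.0625] = [26.0625]
BᵀPA = [0.5625 26.6250]
K = S⁻¹·BᵀPA = [0.0216 1.0216]
A−BK = [-0.5432 0.9568; -2.9676 3.5324]
AᵀP(A−BK) = [1.1129 -1.3246; -1.3246 5.3004]
P' = Q + AᵀP(A−BK) = [18.1129 6.6754; 6.6754 9.3004]
tr(P') = 27.4132

0.0216 1.0216


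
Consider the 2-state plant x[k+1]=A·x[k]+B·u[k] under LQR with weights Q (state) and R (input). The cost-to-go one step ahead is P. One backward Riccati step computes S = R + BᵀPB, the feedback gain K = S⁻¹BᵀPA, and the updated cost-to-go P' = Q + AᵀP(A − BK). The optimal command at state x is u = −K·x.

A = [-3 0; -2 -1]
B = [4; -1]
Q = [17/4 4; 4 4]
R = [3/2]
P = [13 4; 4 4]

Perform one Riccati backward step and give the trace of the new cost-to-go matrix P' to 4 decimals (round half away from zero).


BᵀP = [48.0000 12.0000]
S = R + BᵀPB = [3/2] + [180.0000] = [181.5000]
BᵀPA = [-168.0000 -12.0000]
K = S⁻¹·BᵀPA = [-0.9256 -0.0661]
A−BK = [0.7025 0.2645; -2.9256 -1.0661]
AᵀP(A−BK) = [25.4959 8.8926; 8.8926 3.2066]
P' = Q + AᵀP(A−BK) = [29.7459 12.8926; 12.8926 7.2066]
tr(P') = 36.9525

36.9525


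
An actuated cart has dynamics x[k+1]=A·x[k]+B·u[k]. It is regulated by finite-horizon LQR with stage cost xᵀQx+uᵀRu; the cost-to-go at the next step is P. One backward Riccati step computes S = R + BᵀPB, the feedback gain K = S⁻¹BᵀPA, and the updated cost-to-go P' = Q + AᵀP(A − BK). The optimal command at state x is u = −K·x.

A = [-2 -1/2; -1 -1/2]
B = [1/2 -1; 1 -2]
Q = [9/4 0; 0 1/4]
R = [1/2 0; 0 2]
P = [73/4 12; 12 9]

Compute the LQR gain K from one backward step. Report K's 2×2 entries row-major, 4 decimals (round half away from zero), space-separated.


BᵀP = [21.1250 15.0000; -42.2500 -30.0000]
S = R + BᵀPB = [1/2 0; 0 2] + [25.5625 -51.1250; -51.1250 102.2500] = [26.0625 -51.1250; -51.1250 104.2500]
BᵀPA = [-57.2500 -18.0625; 114.5000 36.1250]
K = S⁻¹·BᵀPA = [-1.1090 -0.3499; 0.5545 0.1749]
A−BK = [-0.8910 -0.1501; 1.2179 0.1998]
AᵀP(A−BK) = [3.0242 0.6889; 0.6889 0.1731]
P' = Q + AᵀP(A−BK) = [5.2742 0.6889; 0.6889 0.4231]
tr(P') = 5.6973

-1.1090 -0.3499 0.5545 0.1749


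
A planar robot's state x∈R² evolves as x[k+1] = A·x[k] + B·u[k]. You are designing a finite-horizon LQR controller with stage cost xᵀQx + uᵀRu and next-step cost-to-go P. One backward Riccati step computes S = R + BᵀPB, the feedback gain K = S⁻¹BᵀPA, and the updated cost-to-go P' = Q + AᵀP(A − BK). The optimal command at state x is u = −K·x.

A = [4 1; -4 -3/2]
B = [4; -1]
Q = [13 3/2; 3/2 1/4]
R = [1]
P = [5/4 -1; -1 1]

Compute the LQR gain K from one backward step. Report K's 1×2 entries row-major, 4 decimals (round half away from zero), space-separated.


1.4667 0.4500

BᵀP = [6.0000 -5.0000]
S = R + BᵀPB = [1] + [29.0000] = [30.0000]
BᵀPA = [44.0000 13.5000]
K = S⁻¹·BᵀPA = [1.4667 0.4500]
A−BK = [-1.8667 -0.8000; -2.5333 -1.0500]
AᵀP(A−BK) = [3.4667 1.2000; 1.2000 0.4250]
P' = Q + AᵀP(A−BK) = [16.4667 2.7000; 2.7000 0.6750]
tr(P') = 17.1417


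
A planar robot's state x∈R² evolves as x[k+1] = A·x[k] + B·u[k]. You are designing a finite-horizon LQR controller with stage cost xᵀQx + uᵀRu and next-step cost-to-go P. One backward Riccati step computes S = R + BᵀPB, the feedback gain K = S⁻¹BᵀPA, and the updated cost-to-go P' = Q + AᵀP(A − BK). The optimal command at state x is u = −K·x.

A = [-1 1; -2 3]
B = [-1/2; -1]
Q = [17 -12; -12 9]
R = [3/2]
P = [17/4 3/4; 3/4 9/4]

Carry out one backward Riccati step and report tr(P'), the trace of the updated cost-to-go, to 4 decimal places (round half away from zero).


BᵀP = [-2.8750 -2.6250]
S = R + BᵀPB = [3/2] + [4.0625] = [5.5625]
BᵀPA = [8.1250 -10.7500]
K = S⁻¹·BᵀPA = [1.4607 -1.9326]
A−BK = [-0.2697 0.0337; -0.5393 1.0674]
AᵀP(A−BK) = [4.3820 -5.7978; -5.7978 8.2247]
P' = Q + AᵀP(A−BK) = [21.3820 -17.7978; -17.7978 17.2247]
tr(P') = 38.6067

38.6067


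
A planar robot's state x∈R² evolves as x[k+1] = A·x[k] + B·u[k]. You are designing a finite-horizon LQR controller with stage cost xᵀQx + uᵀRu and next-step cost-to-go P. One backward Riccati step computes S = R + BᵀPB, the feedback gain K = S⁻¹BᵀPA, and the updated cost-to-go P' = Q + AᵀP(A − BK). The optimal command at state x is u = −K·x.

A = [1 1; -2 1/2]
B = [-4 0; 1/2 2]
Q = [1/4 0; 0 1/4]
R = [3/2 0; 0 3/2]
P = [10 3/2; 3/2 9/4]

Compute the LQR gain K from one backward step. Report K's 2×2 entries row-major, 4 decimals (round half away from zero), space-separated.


BᵀP = [-39.2500 -4.8750; 3.0000 4.5000]
S = R + BᵀPB = [3/2 0; 0 3/2] + [154.5625 -9.7500; -9.7500 9.0000] = [156.0625 -9.7500; -9.7500 10.5000]
BᵀPA = [-29.5000 -41.6875; -6.0000 5.2500]
K = S⁻¹·BᵀPA = [-0.2386 -0.2504; -0.7930 0.2675]
A−BK = [0.0457 -0.0016; -0.2948 0.0903]
AᵀP(A−BK) = [1.2046 -0.2822; -0.2822 0.2193]
P' = Q + AᵀP(A−BK) = [1.4546 -0.2822; -0.2822 0.4693]
tr(P') = 1.9238

-0.2386 -0.2504 -0.7930 0.2675
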